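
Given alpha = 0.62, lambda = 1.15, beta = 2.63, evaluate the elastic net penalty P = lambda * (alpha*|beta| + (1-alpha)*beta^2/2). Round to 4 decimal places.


L1 component = 0.62 * |2.63| = 1.6306.
L2 component = 0.38 * 2.63^2 / 2 = 1.3142.
Penalty = 1.15 * (1.6306 + 1.3142) = 1.15 * 2.9448 = 3.3865.

3.3865


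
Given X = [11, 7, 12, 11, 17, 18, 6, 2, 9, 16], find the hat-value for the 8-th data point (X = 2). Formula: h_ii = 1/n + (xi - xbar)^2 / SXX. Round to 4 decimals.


Mean of X: xbar = 10.9000.
SXX = 236.9000.
For X = 2: h = 1/10 + (2 - 10.9000)^2/236.9000 = 0.4344.

0.4344


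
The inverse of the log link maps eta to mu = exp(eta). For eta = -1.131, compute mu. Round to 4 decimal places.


Apply the inverse link:
mu = e^-1.131 = 0.3227.

0.3227


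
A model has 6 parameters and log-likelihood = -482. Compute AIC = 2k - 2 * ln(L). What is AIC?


Compute:
2k = 2*6 = 12.
-2*loglik = -2*(-482) = 964.
AIC = 12 + 964 = 976.

976


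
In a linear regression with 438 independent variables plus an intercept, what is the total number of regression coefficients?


Including the intercept, the model has 438 predictor coefficients + 1 intercept.
Total = 439.

439


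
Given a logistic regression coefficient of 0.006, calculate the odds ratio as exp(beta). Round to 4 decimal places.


Odds ratio = exp(beta) = exp(0.006).
= 1.0060.

1.0060


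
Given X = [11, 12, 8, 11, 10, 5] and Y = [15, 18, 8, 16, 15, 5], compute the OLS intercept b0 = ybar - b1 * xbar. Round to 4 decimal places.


First find the slope: b1 = 1.9254.
Means: xbar = 9.5000, ybar = 12.8333.
b0 = ybar - b1 * xbar = 12.8333 - 1.9254 * 9.5000 = -5.4577.

-5.4577


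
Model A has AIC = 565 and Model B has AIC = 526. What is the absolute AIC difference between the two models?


Absolute difference = |565 - 526| = 39.
The model with lower AIC (B) is preferred.

39


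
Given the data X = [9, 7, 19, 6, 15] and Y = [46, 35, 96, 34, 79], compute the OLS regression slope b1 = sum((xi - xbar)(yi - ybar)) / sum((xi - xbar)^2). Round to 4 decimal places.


Calculate xbar = 11.2000, ybar = 58.0000.
S_xx = 124.8000, S_xy = 624.0000.
Using b1 = S_xy / S_xx = 624.0000 / 124.8000, we get b1 = 5.0000.

5.0000


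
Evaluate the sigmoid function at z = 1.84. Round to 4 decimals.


Compute exp(-1.8400) = 0.1588.
Sigmoid = 1 / (1 + 0.1588) = 1 / 1.1588 = 0.8629.

0.8629


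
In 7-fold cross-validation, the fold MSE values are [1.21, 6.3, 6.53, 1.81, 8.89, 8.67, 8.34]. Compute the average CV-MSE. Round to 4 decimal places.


Sum of fold MSEs = 41.7500.
Average = 41.7500 / 7 = 5.9643.

5.9643


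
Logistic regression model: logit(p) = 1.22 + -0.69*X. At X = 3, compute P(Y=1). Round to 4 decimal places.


z = 1.22 + -0.69 * 3 = -0.8500.
Sigmoid: P = 1 / (1 + exp(0.8500)) = 0.2994.

0.2994


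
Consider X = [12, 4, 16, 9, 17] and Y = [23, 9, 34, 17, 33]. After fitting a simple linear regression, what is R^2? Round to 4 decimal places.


The fitted line is Y = 0.2049 + 1.9823*X.
SSres = 7.9647, SStot = 452.8000.
R^2 = 1 - SSres/SStot = 0.9824.

0.9824


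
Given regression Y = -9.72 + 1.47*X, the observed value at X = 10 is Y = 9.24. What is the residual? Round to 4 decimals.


Predicted = -9.72 + 1.47 * 10 = 4.9800.
Residual = 9.24 - 4.9800 = 4.2600.

4.2600


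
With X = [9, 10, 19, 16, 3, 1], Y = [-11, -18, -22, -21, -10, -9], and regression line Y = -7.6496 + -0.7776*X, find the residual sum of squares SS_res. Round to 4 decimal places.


Compute predicted values, then residuals = yi - yhat_i.
Residuals: [3.6480, -2.5744, 0.4240, -0.9088, -0.0176, -0.5728].
SSres = sum(residual^2) = 21.2695.

21.2695


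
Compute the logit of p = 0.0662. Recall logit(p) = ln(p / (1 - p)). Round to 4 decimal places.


The odds are p/(1-p) = 0.0662 / 0.9338 = 0.0709.
logit(p) = ln(0.0709) = -2.6466.

-2.6466


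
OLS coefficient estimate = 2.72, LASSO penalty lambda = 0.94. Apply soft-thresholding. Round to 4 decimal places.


Check: |2.72| = 2.72 vs lambda = 0.94.
Since |beta| > lambda, coefficient = sign(beta)*(|beta| - lambda) = 1.7800.
Soft-thresholded coefficient = 1.7800.

1.7800


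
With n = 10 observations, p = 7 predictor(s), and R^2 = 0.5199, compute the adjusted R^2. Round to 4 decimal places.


Using the formula:
(1 - 0.5199) = 0.4801.
Multiply by 9/2: 0.4801 * 9 = 4.3209, then 4.3209 / 2 = 2.1605.
Adj R^2 = 1 - 2.1605 = -1.1605.

-1.1605


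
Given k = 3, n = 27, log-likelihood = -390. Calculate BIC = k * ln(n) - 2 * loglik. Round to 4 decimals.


ln(27) = 3.295837.
k * ln(n) = 3 * 3.295837 = 9.887511.
-2L = 780.
BIC = 9.887511 + 780 = 789.887511, which rounds to 789.8875.

789.8875


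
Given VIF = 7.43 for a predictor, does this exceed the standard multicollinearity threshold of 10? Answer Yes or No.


Check: VIF = 7.43 vs threshold = 10.
Since 7.43 < 10, the answer is No.

No


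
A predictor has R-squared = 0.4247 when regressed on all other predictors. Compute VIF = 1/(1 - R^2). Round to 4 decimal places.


VIF = 1 / (1 - 0.4247).
= 1 / 0.5753 = 1.7382.

1.7382


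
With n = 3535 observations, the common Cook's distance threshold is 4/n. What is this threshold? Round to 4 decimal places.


Using the rule of thumb:
Threshold = 4 / 3535 = 0.0011.

0.0011


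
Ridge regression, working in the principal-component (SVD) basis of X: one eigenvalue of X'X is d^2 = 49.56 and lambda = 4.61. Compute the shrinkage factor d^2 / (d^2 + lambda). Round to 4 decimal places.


Denominator = d^2 + lambda = 49.56 + 4.61 = 54.1700.
Shrinkage = 49.56 / 54.1700 = 0.9149.

0.9149


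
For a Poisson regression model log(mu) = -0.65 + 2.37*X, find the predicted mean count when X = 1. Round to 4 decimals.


Linear predictor: eta = -0.65 + (2.37)(1) = 1.7200.
Expected count: mu = exp(1.7200) = 5.5845.

5.5845


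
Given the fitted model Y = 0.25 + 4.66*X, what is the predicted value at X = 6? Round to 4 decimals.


Predicted value:
Y = 0.25 + (4.66)(6) = 0.25 + 27.9600 = 28.2100.

28.2100


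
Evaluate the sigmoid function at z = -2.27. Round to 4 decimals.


First, exp(2.2700) = 9.6794.
Then sigma(z) = 1/(1 + 9.6794) = 0.0936.

0.0936


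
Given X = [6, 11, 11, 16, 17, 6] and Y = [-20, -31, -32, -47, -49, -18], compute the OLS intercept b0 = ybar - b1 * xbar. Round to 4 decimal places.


First find the slope: b1 = -2.7624.
Means: xbar = 11.1667, ybar = -32.8333.
b0 = ybar - b1 * xbar = -32.8333 - -2.7624 * 11.1667 = -1.9865.

-1.9865


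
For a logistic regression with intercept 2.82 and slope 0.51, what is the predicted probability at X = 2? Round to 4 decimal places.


Linear predictor: z = 2.82 + 0.51 * 2 = 3.8400.
P = 1/(1 + exp(-3.8400)) = 1/(1 + 0.0215) = 0.9790.

0.9790


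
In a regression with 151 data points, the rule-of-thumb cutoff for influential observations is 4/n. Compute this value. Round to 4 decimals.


Cook's distance cutoff = 4/n = 4/151.
= 0.0265.

0.0265


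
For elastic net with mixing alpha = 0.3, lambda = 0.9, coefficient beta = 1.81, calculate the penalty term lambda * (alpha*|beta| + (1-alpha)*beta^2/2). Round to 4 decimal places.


Compute:
L1 = 0.3 * 1.81 = 0.5430.
L2 = 0.7 * 1.81^2 / 2 = 1.1466.
Penalty = 0.9 * (0.5430 + 1.1466) = 1.5207.

1.5207


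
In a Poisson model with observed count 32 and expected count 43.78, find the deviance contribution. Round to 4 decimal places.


Compute y*ln(y/mu) = 32*ln(32/43.78) = 32*-0.313441 = -10.030112.
y - mu = -11.78.
D = 2*(-10.030112 - (-11.78)) = 3.499776, which rounds to 3.4998.

3.4998


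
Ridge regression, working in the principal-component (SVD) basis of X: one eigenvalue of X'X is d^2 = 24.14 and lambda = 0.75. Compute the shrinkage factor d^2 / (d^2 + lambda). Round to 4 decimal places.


Denominator = d^2 + lambda = 24.14 + 0.75 = 24.8900.
Shrinkage = 24.14 / 24.8900 = 0.9699.

0.9699


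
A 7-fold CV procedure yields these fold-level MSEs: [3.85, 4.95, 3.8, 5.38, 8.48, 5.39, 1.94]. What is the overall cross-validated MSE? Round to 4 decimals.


Add all fold MSEs: 33.7900.
Divide by k = 7: 33.7900/7 = 4.8271.

4.8271


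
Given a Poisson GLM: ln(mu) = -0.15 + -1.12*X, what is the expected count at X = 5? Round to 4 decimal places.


eta = -0.15 + -1.12 * 5 = -5.7500.
mu = exp(-5.7500) = 0.0032.

0.0032


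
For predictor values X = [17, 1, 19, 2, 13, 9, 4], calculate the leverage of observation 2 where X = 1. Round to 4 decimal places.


n = 7, xbar = 9.2857.
SXX = sum((xi - xbar)^2) = 317.4286.
h = 1/7 + (1 - 9.2857)^2 / 317.4286 = 0.3591.

0.3591


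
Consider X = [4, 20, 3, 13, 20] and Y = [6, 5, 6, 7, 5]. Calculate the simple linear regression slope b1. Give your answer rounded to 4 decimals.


Calculate xbar = 12.0000, ybar = 5.8000.
S_xx = 274.0000, S_xy = -15.0000.
Using b1 = S_xy / S_xx = -15.0000 / 274.0000, we get b1 = -0.0547.

-0.0547


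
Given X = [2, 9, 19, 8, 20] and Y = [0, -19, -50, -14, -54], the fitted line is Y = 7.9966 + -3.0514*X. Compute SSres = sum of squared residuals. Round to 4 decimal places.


Compute predicted values, then residuals = yi - yhat_i.
Residuals: [-1.8938, 0.4660, -0.0200, 2.4146, -0.9686].
SSres = sum(residual^2) = 10.5725.

10.5725


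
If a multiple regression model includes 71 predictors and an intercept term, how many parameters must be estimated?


Each predictor gets one coefficient, plus one intercept.
Total parameters = 71 + 1 = 72.

72


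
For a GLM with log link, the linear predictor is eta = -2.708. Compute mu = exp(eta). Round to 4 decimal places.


The inverse log link gives:
mu = exp(-2.708) = 0.0667.

0.0667


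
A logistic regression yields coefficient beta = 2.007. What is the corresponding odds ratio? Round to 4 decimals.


The odds ratio is computed as:
OR = e^(2.007) = 7.4410.

7.4410


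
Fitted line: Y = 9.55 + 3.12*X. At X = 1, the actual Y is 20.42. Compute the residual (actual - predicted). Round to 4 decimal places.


Compute yhat = 9.55 + (3.12)(1) = 12.6700.
Residual = actual - predicted = 20.42 - 12.6700 = 7.7500.

7.7500


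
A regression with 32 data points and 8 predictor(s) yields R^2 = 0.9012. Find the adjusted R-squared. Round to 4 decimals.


Plug in: Adj R^2 = 1 - (1 - 0.9012) * 31/23.
= 1 - 0.0988 * 31/23
= 1 - 3.0628 / 23
= 1 - 0.1332 = 0.8668.

0.8668


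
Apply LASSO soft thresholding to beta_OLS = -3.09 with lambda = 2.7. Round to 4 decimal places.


|beta_OLS| = 3.09.
lambda = 2.7.
Since |beta| > lambda, coefficient = sign(beta)*(|beta| - lambda) = -0.3900.
Result = -0.3900.

-0.3900


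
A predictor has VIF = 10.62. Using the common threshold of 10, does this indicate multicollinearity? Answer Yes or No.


The threshold is 10.
VIF = 10.62 is >= 10.
Multicollinearity indication: Yes.

Yes


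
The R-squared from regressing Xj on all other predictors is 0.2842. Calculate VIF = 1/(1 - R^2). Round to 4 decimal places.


Using VIF = 1/(1 - R^2_j):
1 - 0.2842 = 0.7158.
VIF = 1.3970.

1.3970


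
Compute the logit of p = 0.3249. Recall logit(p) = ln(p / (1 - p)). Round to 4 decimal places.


1 - p = 0.6751.
p/(1-p) = 0.4813.
logit = ln(0.4813) = -0.7313.

-0.7313


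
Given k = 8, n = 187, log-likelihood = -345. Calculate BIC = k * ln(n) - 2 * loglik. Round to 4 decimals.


Compute k*ln(n) = 8*ln(187) = 8*5.231109 = 41.848872.
Then -2*loglik = 690.
BIC = 41.848872 + 690 = 731.848872, which rounds to 731.8489.

731.8489


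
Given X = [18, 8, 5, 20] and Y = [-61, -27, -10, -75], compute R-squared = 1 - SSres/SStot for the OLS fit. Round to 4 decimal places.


After computing the OLS fit (b0=8.3180, b1=-4.0445):
SSres = 30.4270, SStot = 2692.7500.
R^2 = 1 - 30.4270/2692.7500 = 0.9887.

0.9887


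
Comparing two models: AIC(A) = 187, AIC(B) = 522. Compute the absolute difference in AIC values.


Compute |187 - 522| = 335.
Model A has the smaller AIC.

335


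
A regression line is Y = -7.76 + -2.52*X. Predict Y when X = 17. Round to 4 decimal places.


Substitute X = 17 into the equation:
Y = -7.76 + -2.52 * 17 = -7.76 + -42.8400 = -50.6000.

-50.6000


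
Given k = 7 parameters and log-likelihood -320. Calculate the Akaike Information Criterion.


Compute:
2k = 2*7 = 14.
-2*loglik = -2*(-320) = 640.
AIC = 14 + 640 = 654.

654


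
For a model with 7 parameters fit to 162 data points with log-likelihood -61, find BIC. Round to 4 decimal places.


Compute k*ln(n) = 7*ln(162) = 7*5.087596 = 35.613172.
Then -2*loglik = 122.
BIC = 35.613172 + 122 = 157.613172, which rounds to 157.6132.

157.6132


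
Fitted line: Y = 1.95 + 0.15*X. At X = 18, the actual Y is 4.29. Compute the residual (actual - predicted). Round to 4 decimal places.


Predicted = 1.95 + 0.15 * 18 = 4.6500.
Residual = 4.29 - 4.6500 = -0.3600.

-0.3600


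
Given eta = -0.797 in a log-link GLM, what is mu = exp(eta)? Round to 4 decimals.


mu = exp(eta) = exp(-0.797).
= 0.4507.

0.4507


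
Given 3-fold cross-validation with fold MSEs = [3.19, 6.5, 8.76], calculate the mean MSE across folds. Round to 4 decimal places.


Sum of fold MSEs = 18.4500.
Average = 18.4500 / 3 = 6.1500.

6.1500


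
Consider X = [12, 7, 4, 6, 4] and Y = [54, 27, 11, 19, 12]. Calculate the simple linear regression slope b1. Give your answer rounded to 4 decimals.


The sample means are xbar = 6.6000 and ybar = 24.6000.
Compute S_xx = 43.2000 and S_xy = 231.2000.
Slope b1 = S_xy / S_xx = 231.2000 / 43.2000 = 5.3519.

5.3519


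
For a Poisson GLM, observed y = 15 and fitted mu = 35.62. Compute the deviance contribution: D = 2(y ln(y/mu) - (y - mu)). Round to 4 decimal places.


First: ln(15/35.62) = -0.864857.
Then: 15 * -0.864857 = -12.972855.
y - mu = 15 - 35.62 = -20.62.
D = 2(-12.972855 - -20.62) = 15.294290, which rounds to 15.2943.

15.2943


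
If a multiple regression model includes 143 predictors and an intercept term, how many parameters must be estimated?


Including the intercept, the model has 143 predictor coefficients + 1 intercept.
Total = 144.

144


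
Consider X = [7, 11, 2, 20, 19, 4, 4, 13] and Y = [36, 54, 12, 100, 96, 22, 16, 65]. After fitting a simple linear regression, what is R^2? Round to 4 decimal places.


After computing the OLS fit (b0=0.0952, b1=5.0030):
SSres = 26.8720, SStot = 8436.8750.
R^2 = 1 - 26.8720/8436.8750 = 0.9968.

0.9968


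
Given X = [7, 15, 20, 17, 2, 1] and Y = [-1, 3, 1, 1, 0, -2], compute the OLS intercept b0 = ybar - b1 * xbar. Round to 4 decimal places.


The slope is b1 = 0.1599.
Sample means are xbar = 10.3333 and ybar = 0.3333.
Intercept: b0 = 0.3333 - (0.1599)(10.3333) = -1.3187.

-1.3187


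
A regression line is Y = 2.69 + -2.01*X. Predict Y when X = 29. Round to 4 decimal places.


Substitute X = 29 into the equation:
Y = 2.69 + -2.01 * 29 = 2.69 + -58.2900 = -55.6000.

-55.6000


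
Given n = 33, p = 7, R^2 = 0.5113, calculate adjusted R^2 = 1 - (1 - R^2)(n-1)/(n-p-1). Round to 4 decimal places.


Adjusted R^2 = 1 - (1 - R^2) * (n-1)/(n-p-1).
(1 - R^2) = 0.4887.
(n-1)/(n-p-1) = 32/25.
(1 - R^2) * (n-1) = 0.4887 * 32 = 15.6384.
Divide by (n-p-1): 15.6384 / 25 = 0.6255.
Adj R^2 = 1 - 0.6255 = 0.3745.

0.3745


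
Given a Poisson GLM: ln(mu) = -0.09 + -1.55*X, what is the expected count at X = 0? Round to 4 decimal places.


Linear predictor: eta = -0.09 + (-1.55)(0) = -0.0900.
Expected count: mu = exp(-0.0900) = 0.9139.

0.9139


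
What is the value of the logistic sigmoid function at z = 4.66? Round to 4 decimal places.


exp(-4.6600) = 0.0095.
1 + exp(-z) = 1.0095.
sigmoid = 1/1.0095 = 0.9906.

0.9906


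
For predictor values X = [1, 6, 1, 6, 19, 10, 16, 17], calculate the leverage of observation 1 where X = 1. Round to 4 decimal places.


n = 8, xbar = 9.5000.
SXX = sum((xi - xbar)^2) = 358.0000.
h = 1/8 + (1 - 9.5000)^2 / 358.0000 = 0.3268.

0.3268


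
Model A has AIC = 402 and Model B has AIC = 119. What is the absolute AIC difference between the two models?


Compute |402 - 119| = 283.
Model B has the smaller AIC.

283


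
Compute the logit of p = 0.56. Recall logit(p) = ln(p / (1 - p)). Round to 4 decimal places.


Compute the odds: 0.56/0.44 = 1.2727.
Take the natural log: ln(1.2727) = 0.2412.

0.2412


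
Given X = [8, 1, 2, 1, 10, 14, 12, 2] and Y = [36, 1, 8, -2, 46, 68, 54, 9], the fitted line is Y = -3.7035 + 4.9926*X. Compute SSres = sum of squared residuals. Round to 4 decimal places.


Compute predicted values, then residuals = yi - yhat_i.
Residuals: [-0.2373, -0.2891, 1.7183, -3.2891, -0.2225, 1.8071, -2.2077, 2.7183].
SSres = sum(residual^2) = 29.4888.

29.4888


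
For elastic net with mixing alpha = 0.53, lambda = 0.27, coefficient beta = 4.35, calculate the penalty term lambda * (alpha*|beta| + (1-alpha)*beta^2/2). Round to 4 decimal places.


L1 component = 0.53 * |4.35| = 2.3055.
L2 component = 0.47 * 4.35^2 / 2 = 4.4468.
Penalty = 0.27 * (2.3055 + 4.4468) = 0.27 * 6.7523 = 1.8231.

1.8231


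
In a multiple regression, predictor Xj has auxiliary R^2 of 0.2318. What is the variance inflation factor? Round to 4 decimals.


Using VIF = 1/(1 - R^2_j):
1 - 0.2318 = 0.7682.
VIF = 1.3017.

1.3017


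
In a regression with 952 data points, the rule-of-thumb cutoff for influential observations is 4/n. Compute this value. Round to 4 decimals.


Cook's distance cutoff = 4/n = 4/952.
= 0.0042.

0.0042


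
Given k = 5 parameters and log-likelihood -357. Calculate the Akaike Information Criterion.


AIC = 2*5 - 2*(-357).
= 10 + 714 = 724.

724


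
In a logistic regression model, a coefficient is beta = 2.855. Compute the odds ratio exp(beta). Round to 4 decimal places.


exp(2.855) = 17.3744.
So the odds ratio is 17.3744.

17.3744


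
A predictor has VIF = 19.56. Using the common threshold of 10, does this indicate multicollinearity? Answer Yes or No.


Compare VIF = 19.56 to the threshold of 10.
19.56 >= 10, so the answer is Yes.

Yes


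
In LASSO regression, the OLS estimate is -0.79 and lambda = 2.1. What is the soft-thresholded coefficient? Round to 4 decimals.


|beta_OLS| = 0.79.
lambda = 2.1.
Since |beta| <= lambda, the coefficient is set to 0.
Result = 0.0000.

0.0000


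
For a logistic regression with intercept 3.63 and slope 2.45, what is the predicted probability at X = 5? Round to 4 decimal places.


Linear predictor: z = 3.63 + 2.45 * 5 = 15.8800.
P = 1/(1 + exp(-15.8800)) = 1/(1 + 0.0000) = 1.0000.

1.0000


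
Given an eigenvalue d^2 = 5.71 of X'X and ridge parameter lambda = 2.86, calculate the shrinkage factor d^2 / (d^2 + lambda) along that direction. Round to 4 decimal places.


Denominator = d^2 + lambda = 5.71 + 2.86 = 8.5700.
Shrinkage = 5.71 / 8.5700 = 0.6663.

0.6663


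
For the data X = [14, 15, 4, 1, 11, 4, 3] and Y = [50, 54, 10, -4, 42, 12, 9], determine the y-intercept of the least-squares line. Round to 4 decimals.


Compute b1 = 4.0354 from the OLS formula.
With xbar = 7.4286 and ybar = 24.7143, the intercept is:
b0 = 24.7143 - 4.0354 * 7.4286 = -5.2630.

-5.2630


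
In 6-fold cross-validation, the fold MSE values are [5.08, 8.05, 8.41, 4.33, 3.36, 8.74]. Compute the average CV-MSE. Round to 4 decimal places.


Add all fold MSEs: 37.9700.
Divide by k = 6: 37.9700/6 = 6.3283.

6.3283


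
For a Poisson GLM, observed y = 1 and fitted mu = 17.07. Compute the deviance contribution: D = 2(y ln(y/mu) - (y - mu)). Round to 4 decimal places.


Compute y*ln(y/mu) = 1*ln(1/17.07) = 1*-2.837323 = -2.837323.
y - mu = -16.07.
D = 2*(-2.837323 - (-16.07)) = 26.465354, which rounds to 26.4654.

26.4654


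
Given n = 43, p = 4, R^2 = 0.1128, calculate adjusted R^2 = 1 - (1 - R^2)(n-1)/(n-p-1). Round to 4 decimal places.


Adjusted R^2 = 1 - (1 - R^2) * (n-1)/(n-p-1).
(1 - R^2) = 0.8872.
(n-1)/(n-p-1) = 42/38.
(1 - R^2) * (n-1) = 0.8872 * 42 = 37.2624.
Divide by (n-p-1): 37.2624 / 38 = 0.9806.
Adj R^2 = 1 - 0.9806 = 0.0194.

0.0194


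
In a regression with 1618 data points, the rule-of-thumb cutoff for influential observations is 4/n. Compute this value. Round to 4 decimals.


Using the rule of thumb:
Threshold = 4 / 1618 = 0.0025.

0.0025


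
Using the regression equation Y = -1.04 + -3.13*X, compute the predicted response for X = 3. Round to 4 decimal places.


Predicted value:
Y = -1.04 + (-3.13)(3) = -1.04 + -9.3900 = -10.4300.

-10.4300


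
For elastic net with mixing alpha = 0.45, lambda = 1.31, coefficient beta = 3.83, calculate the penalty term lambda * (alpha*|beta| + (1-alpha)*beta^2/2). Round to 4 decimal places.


alpha * |beta| = 0.45 * 3.83 = 1.7235.
(1-alpha) * beta^2/2 = 0.55 * 14.6689/2 = 4.0339.
Total = 1.31 * (1.7235 + 4.0339) = 7.5423.

7.5423


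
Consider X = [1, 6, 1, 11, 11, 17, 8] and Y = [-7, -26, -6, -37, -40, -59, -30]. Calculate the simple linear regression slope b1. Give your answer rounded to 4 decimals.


The sample means are xbar = 7.8571 and ybar = -29.2857.
Compute S_xx = 200.8571 and S_xy = -648.2857.
Slope b1 = S_xy / S_xx = -648.2857 / 200.8571 = -3.2276.

-3.2276


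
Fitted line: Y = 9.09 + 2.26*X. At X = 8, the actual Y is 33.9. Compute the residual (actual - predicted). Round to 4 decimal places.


Fitted value at X = 8 is yhat = 9.09 + 2.26*8 = 27.1700.
Residual = 33.9 - 27.1700 = 6.7300.

6.7300


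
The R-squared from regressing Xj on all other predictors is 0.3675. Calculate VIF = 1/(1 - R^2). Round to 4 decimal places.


Denominator: 1 - 0.3675 = 0.6325.
VIF = 1 / 0.6325 = 1.5810.

1.5810


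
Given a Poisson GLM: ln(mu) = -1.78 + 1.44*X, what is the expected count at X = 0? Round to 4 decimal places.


Linear predictor: eta = -1.78 + (1.44)(0) = -1.7800.
Expected count: mu = exp(-1.7800) = 0.1686.

0.1686


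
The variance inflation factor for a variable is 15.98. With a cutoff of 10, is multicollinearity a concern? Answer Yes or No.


Compare VIF = 15.98 to the threshold of 10.
15.98 >= 10, so the answer is Yes.

Yes


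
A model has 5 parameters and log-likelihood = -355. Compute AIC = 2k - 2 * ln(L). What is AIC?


AIC = 2k - 2*loglik = 2(5) - 2(-355).
= 10 + 710 = 720.

720


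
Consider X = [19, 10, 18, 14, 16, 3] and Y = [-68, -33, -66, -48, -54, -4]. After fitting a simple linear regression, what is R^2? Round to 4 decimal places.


After computing the OLS fit (b0=7.8829, b1=-4.0037):
SSres = 8.8309, SStot = 2883.5000.
R^2 = 1 - 8.8309/2883.5000 = 0.9969.

0.9969


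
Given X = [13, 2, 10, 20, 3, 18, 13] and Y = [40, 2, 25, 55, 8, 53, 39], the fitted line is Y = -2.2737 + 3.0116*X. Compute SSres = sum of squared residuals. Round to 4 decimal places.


Compute predicted values, then residuals = yi - yhat_i.
Residuals: [3.1229, -1.7495, -2.8423, -2.9583, 1.2389, 1.0649, 2.1229].
SSres = sum(residual^2) = 36.8191.

36.8191


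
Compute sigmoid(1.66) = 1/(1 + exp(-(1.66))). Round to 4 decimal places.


Compute exp(-1.6600) = 0.1901.
Sigmoid = 1 / (1 + 0.1901) = 1 / 1.1901 = 0.8402.

0.8402


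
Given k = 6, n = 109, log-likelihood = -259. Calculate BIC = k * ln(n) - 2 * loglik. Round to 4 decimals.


Compute k*ln(n) = 6*ln(109) = 6*4.691348 = 28.148088.
Then -2*loglik = 518.
BIC = 28.148088 + 518 = 546.148088, which rounds to 546.1481.

546.1481


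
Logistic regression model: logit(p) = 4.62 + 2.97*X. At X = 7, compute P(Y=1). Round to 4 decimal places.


z = 4.62 + 2.97 * 7 = 25.4100.
Sigmoid: P = 1 / (1 + exp(-25.4100)) = 1.0000.

1.0000


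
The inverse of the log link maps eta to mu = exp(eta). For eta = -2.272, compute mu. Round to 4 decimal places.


mu = exp(eta) = exp(-2.272).
= 0.1031.

0.1031


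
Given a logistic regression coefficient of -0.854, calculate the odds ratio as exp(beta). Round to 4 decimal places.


exp(-0.854) = 0.4257.
So the odds ratio is 0.4257.

0.4257


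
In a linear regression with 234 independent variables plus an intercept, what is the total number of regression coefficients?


Total coefficients = number of predictors + 1 (for the intercept).
= 234 + 1 = 235.

235


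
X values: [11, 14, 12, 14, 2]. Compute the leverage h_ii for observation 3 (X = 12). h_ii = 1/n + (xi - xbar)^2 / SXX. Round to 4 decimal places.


Compute xbar = 10.6000 with n = 5 observations.
SXX = 99.2000.
Leverage = 1/5 + (12 - 10.6000)^2/99.2000 = 0.2198.

0.2198


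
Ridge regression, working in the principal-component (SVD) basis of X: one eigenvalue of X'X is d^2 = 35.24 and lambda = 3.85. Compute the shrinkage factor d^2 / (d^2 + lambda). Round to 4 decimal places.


d^2 + lambda = 35.24 + 3.85 = 39.0900.
Shrinkage factor = 35.24/39.0900 = 0.9015.

0.9015


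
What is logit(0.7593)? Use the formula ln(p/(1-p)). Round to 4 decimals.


Compute the odds: 0.7593/0.2407 = 3.1545.
Take the natural log: ln(3.1545) = 1.1488.

1.1488


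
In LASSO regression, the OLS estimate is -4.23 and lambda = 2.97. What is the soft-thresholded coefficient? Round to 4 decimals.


|beta_OLS| = 4.23.
lambda = 2.97.
Since |beta| > lambda, coefficient = sign(beta)*(|beta| - lambda) = -1.2600.
Result = -1.2600.

-1.2600


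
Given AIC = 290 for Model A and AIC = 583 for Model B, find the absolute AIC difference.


Compute |290 - 583| = 293.
Model A has the smaller AIC.

293


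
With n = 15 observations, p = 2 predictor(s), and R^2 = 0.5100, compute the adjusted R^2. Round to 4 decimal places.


Using the formula:
(1 - 0.5100) = 0.4900.
Multiply by 14/12: 0.4900 * 14 = 6.8600, then 6.8600 / 12 = 0.5717.
Adj R^2 = 1 - 0.5717 = 0.4283.

0.4283


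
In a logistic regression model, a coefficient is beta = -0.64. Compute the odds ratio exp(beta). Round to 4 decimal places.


The odds ratio is computed as:
OR = e^(-0.64) = 0.5273.

0.5273


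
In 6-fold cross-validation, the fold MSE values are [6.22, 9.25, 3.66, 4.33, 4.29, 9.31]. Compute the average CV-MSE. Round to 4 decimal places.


Add all fold MSEs: 37.0600.
Divide by k = 6: 37.0600/6 = 6.1767.

6.1767


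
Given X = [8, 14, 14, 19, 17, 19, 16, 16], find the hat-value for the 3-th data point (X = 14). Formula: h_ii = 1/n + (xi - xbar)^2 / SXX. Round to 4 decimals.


Compute xbar = 15.3750 with n = 8 observations.
SXX = 87.8750.
Leverage = 1/8 + (14 - 15.3750)^2/87.8750 = 0.1465.

0.1465


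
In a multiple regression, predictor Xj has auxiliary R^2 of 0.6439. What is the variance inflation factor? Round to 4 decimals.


Denominator: 1 - 0.6439 = 0.3561.
VIF = 1 / 0.3561 = 2.8082.

2.8082


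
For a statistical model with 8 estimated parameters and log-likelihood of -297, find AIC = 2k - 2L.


AIC = 2*8 - 2*(-297).
= 16 + 594 = 610.

610


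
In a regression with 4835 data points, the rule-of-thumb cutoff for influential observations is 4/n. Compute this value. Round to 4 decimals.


Using the rule of thumb:
Threshold = 4 / 4835 = 0.0008.

0.0008


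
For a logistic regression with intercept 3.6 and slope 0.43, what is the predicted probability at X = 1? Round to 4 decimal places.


Compute z = 3.6 + (0.43)(1) = 4.0300.
exp(-z) = 0.0178.
P = 1/(1 + 0.0178) = 0.9825.

0.9825


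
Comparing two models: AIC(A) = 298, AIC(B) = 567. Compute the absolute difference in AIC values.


Compute |298 - 567| = 269.
Model A has the smaller AIC.

269


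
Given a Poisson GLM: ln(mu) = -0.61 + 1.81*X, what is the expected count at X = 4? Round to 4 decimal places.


eta = -0.61 + 1.81 * 4 = 6.6300.
mu = exp(6.6300) = 757.4822.

757.4822


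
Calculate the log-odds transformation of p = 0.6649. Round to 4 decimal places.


Compute the odds: 0.6649/0.3351 = 1.9842.
Take the natural log: ln(1.9842) = 0.6852.

0.6852


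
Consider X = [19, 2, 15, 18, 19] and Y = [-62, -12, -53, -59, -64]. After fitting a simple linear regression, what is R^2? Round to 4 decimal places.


The fitted line is Y = -6.3815 + -2.9876*X.
SSres = 6.7677, SStot = 1874.0000.
R^2 = 1 - SSres/SStot = 0.9964.

0.9964


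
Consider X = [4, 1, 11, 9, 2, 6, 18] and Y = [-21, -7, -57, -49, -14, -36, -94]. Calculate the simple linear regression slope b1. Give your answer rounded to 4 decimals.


The sample means are xbar = 7.2857 and ybar = -39.7143.
Compute S_xx = 211.4286 and S_xy = -1069.5714.
Slope b1 = S_xy / S_xx = -1069.5714 / 211.4286 = -5.0588.

-5.0588


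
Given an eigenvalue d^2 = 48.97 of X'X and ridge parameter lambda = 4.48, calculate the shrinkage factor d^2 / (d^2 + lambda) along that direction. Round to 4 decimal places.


d^2 + lambda = 48.97 + 4.48 = 53.4500.
Shrinkage factor = 48.97/53.4500 = 0.9162.

0.9162


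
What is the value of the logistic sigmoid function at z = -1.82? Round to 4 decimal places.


First, exp(1.8200) = 6.1719.
Then sigma(z) = 1/(1 + 6.1719) = 0.1394.

0.1394


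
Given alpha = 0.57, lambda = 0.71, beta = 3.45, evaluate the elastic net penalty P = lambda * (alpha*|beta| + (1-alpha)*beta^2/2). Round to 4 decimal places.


alpha * |beta| = 0.57 * 3.45 = 1.9665.
(1-alpha) * beta^2/2 = 0.43 * 11.9025/2 = 2.5590.
Total = 0.71 * (1.9665 + 2.5590) = 3.2131.

3.2131


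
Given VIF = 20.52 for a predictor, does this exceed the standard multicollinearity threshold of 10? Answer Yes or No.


Check: VIF = 20.52 vs threshold = 10.
Since 20.52 >= 10, the answer is Yes.

Yes


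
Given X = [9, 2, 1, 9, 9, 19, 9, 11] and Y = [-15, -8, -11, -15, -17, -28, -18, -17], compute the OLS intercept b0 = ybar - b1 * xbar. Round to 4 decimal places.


First find the slope: b1 = -1.0116.
Means: xbar = 8.6250, ybar = -16.1250.
b0 = ybar - b1 * xbar = -16.1250 - -1.0116 * 8.6250 = -7.4001.

-7.4001


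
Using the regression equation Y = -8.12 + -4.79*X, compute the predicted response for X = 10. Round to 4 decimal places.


Plug X = 10 into Y = -8.12 + -4.79*X:
Y = -8.12 + -47.9000 = -56.0200.

-56.0200


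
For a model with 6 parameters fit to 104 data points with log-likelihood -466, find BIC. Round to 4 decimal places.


Compute k*ln(n) = 6*ln(104) = 6*4.644391 = 27.866346.
Then -2*loglik = 932.
BIC = 27.866346 + 932 = 959.866346, which rounds to 959.8663.

959.8663


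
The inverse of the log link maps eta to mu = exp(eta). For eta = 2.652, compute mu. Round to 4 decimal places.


The inverse log link gives:
mu = exp(2.652) = 14.1824.

14.1824


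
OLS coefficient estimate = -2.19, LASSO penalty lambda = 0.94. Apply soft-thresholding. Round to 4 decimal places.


Absolute value: |-2.19| = 2.19.
Compare to lambda = 0.94.
Since |beta| > lambda, coefficient = sign(beta)*(|beta| - lambda) = -1.2500.

-1.2500


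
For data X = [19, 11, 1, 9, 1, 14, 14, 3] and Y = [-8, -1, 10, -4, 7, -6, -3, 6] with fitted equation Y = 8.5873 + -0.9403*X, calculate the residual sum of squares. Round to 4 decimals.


For each point, residual = actual - predicted.
Residuals: [1.2784, 0.7560, 2.3530, -4.1246, -0.6470, -1.4231, 1.5769, 0.2336].
Sum of squared residuals = 29.7398.

29.7398


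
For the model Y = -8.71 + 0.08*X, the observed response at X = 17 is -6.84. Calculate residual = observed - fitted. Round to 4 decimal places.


Fitted value at X = 17 is yhat = -8.71 + 0.08*17 = -7.3500.
Residual = -6.84 - -7.3500 = 0.5100.

0.5100


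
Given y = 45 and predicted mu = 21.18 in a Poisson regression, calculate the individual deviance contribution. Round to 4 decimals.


y/mu = 45/21.18 = 2.124646 (approx.), and ln(45/21.18) = 0.753605.
y * ln(y/mu) = 45 * 0.753605 = 33.912225.
y - mu = 23.82.
D = 2 * (33.912225 - 23.82) = 20.184450, which rounds to 20.1845.

20.1845


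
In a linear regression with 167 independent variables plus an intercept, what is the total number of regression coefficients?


Total coefficients = number of predictors + 1 (for the intercept).
= 167 + 1 = 168.

168


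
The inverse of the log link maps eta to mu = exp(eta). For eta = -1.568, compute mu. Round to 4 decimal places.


The inverse log link gives:
mu = exp(-1.568) = 0.2085.

0.2085


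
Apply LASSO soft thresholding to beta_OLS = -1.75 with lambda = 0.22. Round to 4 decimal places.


|beta_OLS| = 1.75.
lambda = 0.22.
Since |beta| > lambda, coefficient = sign(beta)*(|beta| - lambda) = -1.5300.
Result = -1.5300.

-1.5300


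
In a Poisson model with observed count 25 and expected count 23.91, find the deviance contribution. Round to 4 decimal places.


y/mu = 25/23.91 = 1.045588 (approx.), and ln(25/23.91) = 0.044579.
y * ln(y/mu) = 25 * 0.044579 = 1.114475.
y - mu = 1.09.
D = 2 * (1.114475 - 1.09) = 0.048950, which rounds to 0.0490.

0.0490


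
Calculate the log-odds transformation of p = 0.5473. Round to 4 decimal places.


1 - p = 0.4527.
p/(1-p) = 1.2090.
logit = ln(1.2090) = 0.1898.

0.1898


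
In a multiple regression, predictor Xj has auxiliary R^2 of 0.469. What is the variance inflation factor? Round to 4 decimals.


VIF = 1 / (1 - 0.469).
= 1 / 0.531 = 1.8832.

1.8832


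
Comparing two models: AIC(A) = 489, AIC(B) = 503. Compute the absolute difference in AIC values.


Compute |489 - 503| = 14.
Model A has the smaller AIC.

14


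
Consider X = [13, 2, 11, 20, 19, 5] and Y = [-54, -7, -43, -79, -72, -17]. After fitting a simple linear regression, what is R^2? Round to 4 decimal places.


The fitted line is Y = 1.1266 + -3.9823*X.
SSres = 21.2506, SStot = 4197.3333.
R^2 = 1 - SSres/SStot = 0.9949.

0.9949


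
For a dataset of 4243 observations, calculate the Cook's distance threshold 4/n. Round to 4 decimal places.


Using the rule of thumb:
Threshold = 4 / 4243 = 0.0009.

0.0009


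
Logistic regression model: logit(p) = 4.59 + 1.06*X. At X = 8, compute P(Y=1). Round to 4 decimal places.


z = 4.59 + 1.06 * 8 = 13.0700.
Sigmoid: P = 1 / (1 + exp(-13.0700)) = 1.0000.

1.0000


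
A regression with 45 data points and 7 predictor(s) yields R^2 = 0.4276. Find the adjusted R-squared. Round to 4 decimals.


Adjusted R^2 = 1 - (1 - R^2) * (n-1)/(n-p-1).
(1 - R^2) = 0.5724.
(n-1)/(n-p-1) = 44/37.
(1 - R^2) * (n-1) = 0.5724 * 44 = 25.1856.
Divide by (n-p-1): 25.1856 / 37 = 0.6807.
Adj R^2 = 1 - 0.6807 = 0.3193.

0.3193


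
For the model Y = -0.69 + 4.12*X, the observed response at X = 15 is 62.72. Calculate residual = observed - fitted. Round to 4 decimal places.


Fitted value at X = 15 is yhat = -0.69 + 4.12*15 = 61.1100.
Residual = 62.72 - 61.1100 = 1.6100.

1.6100


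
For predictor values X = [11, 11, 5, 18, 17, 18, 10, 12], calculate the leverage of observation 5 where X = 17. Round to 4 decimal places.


Compute xbar = 12.7500 with n = 8 observations.
SXX = 147.5000.
Leverage = 1/8 + (17 - 12.7500)^2/147.5000 = 0.2475.

0.2475


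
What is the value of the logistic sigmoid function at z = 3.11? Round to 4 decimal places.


First, exp(-3.1100) = 0.0446.
Then sigma(z) = 1/(1 + 0.0446) = 0.9573.

0.9573


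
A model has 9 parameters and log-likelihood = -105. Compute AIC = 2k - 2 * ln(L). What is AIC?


AIC = 2k - 2*loglik = 2(9) - 2(-105).
= 18 + 210 = 228.

228


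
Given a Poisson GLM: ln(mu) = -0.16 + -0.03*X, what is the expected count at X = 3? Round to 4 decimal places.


Compute eta = -0.16 + -0.03 * 3 = -0.2500.
Apply inverse link: mu = e^-0.2500 = 0.7788.

0.7788


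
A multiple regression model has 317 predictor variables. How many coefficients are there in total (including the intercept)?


Each predictor gets one coefficient, plus one intercept.
Total parameters = 317 + 1 = 318.

318


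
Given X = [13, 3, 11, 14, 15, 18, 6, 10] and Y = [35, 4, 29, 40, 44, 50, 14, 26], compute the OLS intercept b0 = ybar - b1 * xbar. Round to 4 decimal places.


Compute b1 = 3.1493 from the OLS formula.
With xbar = 11.2500 and ybar = 30.2500, the intercept is:
b0 = 30.2500 - 3.1493 * 11.2500 = -5.1791.

-5.1791


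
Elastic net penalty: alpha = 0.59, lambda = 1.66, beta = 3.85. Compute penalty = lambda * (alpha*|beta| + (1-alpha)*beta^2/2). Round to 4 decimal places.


L1 component = 0.59 * |3.85| = 2.2715.
L2 component = 0.41 * 3.85^2 / 2 = 3.0386.
Penalty = 1.66 * (2.2715 + 3.0386) = 1.66 * 5.3101 = 8.8148.

8.8148


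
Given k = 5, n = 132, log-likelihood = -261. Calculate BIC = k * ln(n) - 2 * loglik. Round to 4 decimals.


ln(132) = 4.882802.
k * ln(n) = 5 * 4.882802 = 24.414010.
-2L = 522.
BIC = 24.414010 + 522 = 546.414010, which rounds to 546.4140.

546.4140


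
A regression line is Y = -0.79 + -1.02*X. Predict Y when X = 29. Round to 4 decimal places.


Substitute X = 29 into the equation:
Y = -0.79 + -1.02 * 29 = -0.79 + -29.5800 = -30.3700.

-30.3700


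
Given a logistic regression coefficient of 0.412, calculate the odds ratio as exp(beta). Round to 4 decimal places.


The odds ratio is computed as:
OR = e^(0.412) = 1.5098.

1.5098


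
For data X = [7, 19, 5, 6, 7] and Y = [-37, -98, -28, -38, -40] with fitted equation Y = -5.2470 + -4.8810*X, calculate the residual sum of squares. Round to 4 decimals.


For each point, residual = actual - predicted.
Residuals: [2.4140, -0.0140, 1.6520, -3.4670, -0.5860].
Sum of squared residuals = 20.9202.

20.9202


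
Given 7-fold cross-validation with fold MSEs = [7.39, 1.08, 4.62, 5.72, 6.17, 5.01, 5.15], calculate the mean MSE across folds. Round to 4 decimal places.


Total MSE across folds = 35.1400.
CV-MSE = 35.1400/7 = 5.0200.

5.0200


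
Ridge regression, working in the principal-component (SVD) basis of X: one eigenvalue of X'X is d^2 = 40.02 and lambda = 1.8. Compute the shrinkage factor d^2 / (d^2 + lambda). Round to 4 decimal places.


d^2 + lambda = 40.02 + 1.8 = 41.8200.
Shrinkage factor = 40.02/41.8200 = 0.9570.

0.9570


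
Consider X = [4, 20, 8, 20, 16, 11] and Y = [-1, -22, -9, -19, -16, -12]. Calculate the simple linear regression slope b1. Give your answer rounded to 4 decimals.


First compute the means: xbar = 13.1667, ybar = -13.1667.
Then S_xx = sum((xi - xbar)^2) = 216.8333.
S_xy = sum((xi - xbar)(yi - ybar)) = -243.8333.
b1 = S_xy / S_xx = -243.8333 / 216.8333 = -1.1245.

-1.1245


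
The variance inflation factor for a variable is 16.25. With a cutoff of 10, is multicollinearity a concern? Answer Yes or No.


Check: VIF = 16.25 vs threshold = 10.
Since 16.25 >= 10, the answer is Yes.

Yes


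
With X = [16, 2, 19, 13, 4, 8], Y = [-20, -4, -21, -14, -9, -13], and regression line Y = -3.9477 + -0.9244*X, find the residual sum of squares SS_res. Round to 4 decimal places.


Predicted values from Y = -3.9477 + -0.9244*X.
Residuals: [-1.2619, 1.7965, 0.5113, 1.9649, -1.3547, -1.6571].
SSres = 13.5233.

13.5233


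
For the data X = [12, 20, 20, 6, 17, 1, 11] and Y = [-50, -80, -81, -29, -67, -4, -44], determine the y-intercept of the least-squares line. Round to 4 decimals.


First find the slope: b1 = -3.9031.
Means: xbar = 12.4286, ybar = -50.7143.
b0 = ybar - b1 * xbar = -50.7143 - -3.9031 * 12.4286 = -2.2039.

-2.2039


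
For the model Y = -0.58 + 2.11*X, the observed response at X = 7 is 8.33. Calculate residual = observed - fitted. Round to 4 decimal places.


Fitted value at X = 7 is yhat = -0.58 + 2.11*7 = 14.1900.
Residual = 8.33 - 14.1900 = -5.8600.

-5.8600


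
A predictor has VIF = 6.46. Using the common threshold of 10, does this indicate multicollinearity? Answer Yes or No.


Compare VIF = 6.46 to the threshold of 10.
6.46 < 10, so the answer is No.

No


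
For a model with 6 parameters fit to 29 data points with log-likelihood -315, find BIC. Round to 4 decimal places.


k * ln(n) = 6 * ln(29) = 6 * 3.367296 = 20.203776.
-2 * loglik = -2 * (-315) = 630.
BIC = 20.203776 + 630 = 650.203776, which rounds to 650.2038.

650.2038


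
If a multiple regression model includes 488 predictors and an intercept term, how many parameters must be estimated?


Including the intercept, the model has 488 predictor coefficients + 1 intercept.
Total = 489.

489
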